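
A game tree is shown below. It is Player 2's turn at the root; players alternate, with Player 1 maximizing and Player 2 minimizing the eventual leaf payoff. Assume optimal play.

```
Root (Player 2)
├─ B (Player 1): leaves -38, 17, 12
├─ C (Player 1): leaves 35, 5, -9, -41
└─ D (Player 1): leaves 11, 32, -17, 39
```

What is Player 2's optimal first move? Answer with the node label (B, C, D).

B

B (Player 1): max(-38, 17, 12) = 17
C (Player 1): max(35, 5, -9, -41) = 35
D (Player 1): max(11, 32, -17, 39) = 39
Root (Player 2): min(17, 35, 39) = 17
Player 2 picks the child with the lowest value: B (value 17).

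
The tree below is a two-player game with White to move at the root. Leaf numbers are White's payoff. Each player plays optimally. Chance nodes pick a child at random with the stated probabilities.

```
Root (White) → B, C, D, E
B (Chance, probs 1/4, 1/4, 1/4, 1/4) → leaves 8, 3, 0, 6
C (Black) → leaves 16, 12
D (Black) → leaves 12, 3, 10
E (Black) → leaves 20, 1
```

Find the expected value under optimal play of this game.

B (Chance): 1/4·8 + 1/4·3 + 1/4·0 + 1/4·6 = 4.25
C (Black): min(16, 12) = 12
D (Black): min(12, 3, 10) = 3
E (Black): min(20, 1) = 1
Root (White): max(4.25, 12, 3, 1) = 12

12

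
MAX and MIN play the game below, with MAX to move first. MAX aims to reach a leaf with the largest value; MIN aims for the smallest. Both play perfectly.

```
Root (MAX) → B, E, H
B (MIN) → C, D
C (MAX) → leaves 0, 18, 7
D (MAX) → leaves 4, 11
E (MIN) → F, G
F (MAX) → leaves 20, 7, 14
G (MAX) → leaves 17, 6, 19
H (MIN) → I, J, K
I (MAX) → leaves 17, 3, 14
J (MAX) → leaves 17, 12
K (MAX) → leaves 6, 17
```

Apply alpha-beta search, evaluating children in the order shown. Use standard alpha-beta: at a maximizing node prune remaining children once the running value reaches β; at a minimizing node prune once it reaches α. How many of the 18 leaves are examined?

C [α=-∞,β=+∞]: v=18
D [α=-∞,β=18]: v=11
B [α=-∞,β=+∞]: v=11
F [α=11,β=+∞]: v=20
G [α=11,β=20]: v=19
E [α=11,β=+∞]: v=19
I [α=19,β=+∞]: v=17
H [α=19,β=+∞]: v=17 after child 1 ≤ α → α-cutoff, skip 2
Root [α=-∞,β=+∞]: v=19
Leaves evaluated: 14 of 18.

14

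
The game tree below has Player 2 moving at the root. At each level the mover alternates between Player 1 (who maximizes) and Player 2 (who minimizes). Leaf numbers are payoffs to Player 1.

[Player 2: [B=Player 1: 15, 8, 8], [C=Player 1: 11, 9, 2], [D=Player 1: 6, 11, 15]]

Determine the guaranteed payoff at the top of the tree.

B (Player 1): max(15, 8, 8) = 15
C (Player 1): max(11, 9, 2) = 11
D (Player 1): max(6, 11, 15) = 15
Root (Player 2): min(15, 11, 15) = 11

11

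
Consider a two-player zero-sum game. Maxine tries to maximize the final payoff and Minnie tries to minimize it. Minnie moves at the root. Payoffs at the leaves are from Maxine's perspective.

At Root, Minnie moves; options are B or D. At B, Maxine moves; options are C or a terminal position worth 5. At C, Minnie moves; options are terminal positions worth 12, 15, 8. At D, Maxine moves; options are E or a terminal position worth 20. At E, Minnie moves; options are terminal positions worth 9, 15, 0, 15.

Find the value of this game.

C (Minnie): min(12, 15, 8) = 8
B (Maxine): max(8, 5) = 8
E (Minnie): min(9, 15, 0, 15) = 0
D (Maxine): max(0, 20) = 20
Root (Minnie): min(8, 20) = 8

8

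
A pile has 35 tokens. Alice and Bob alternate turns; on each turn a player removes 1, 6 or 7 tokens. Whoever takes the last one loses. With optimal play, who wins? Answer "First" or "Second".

W/L table (W = player to move can force a win):
i:   0  1  2  3  4  5  6  7  8  9 10 11 12 13 14 15 16 17 18 19 20 21 22 23 24 25 26 27 28 29 30 31 32 33 34 35
     W  L  W  L  W  L  W  W  W  W  W  W  W  L  W  L  W  L  W  W  W  W  W  W  W  L  W  L  W  L  W  W  W  W  W  W
Position 35 is W, so the first player wins.

First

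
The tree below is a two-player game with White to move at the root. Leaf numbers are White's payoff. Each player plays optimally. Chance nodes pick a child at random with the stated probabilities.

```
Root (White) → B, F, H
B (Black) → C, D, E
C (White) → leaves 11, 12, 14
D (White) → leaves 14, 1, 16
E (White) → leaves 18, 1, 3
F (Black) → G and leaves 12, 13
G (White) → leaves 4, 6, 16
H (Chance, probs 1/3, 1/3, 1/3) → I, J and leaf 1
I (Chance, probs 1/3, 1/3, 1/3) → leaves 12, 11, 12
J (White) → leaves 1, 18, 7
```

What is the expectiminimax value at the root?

C (White): max(11, 12, 14) = 14
D (White): max(14, 1, 16) = 16
E (White): max(18, 1, 3) = 18
B (Black): min(14, 16, 18) = 14
G (White): max(4, 6, 16) = 16
F (Black): min(16, 12, 13) = 12
I (Chance): 1/3·12 + 1/3·11 + 1/3·12 = 11.67
J (White): max(1, 18, 7) = 18
H (Chance): 1/3·11.67 + 1/3·18 + 1/3·1 = 10.22
Root (White): max(14, 12, 10.22) = 14

14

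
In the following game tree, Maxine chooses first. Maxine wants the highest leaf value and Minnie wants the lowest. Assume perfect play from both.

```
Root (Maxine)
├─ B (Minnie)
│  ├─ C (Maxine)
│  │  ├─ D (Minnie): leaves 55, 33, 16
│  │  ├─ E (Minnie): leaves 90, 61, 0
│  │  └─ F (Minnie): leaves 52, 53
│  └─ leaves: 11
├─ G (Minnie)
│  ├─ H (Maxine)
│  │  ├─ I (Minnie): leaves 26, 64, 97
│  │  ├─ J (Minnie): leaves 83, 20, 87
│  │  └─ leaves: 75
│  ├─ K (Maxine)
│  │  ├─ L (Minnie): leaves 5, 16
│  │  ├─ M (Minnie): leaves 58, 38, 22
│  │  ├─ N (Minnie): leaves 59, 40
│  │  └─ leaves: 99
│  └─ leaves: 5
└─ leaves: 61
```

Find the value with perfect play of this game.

D (Minnie): min(55, 33, 16) = 16
E (Minnie): min(90, 61, 0) = 0
F (Minnie): min(52, 53) = 52
C (Maxine): max(16, 0, 52) = 52
B (Minnie): min(52, 11) = 11
I (Minnie): min(26, 64, 97) = 26
J (Minnie): min(83, 20, 87) = 20
H (Maxine): max(26, 20, 75) = 75
L (Minnie): min(5, 16) = 5
M (Minnie): min(58, 38, 22) = 22
N (Minnie): min(59, 40) = 40
K (Maxine): max(5, 22, 40, 99) = 99
G (Minnie): min(75, 99, 5) = 5
Root (Maxine): max(11, 5, 61) = 61

61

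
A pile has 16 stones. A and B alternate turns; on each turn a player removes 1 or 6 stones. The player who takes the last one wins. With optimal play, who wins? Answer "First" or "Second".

Positions where the player to move wins (W) vs loses (L):
i:   0  1  2  3  4  5  6  7  8  9 10 11 12 13 14 15 16
     L  W  L  W  L  W  W  L  W  L  W  L  W  W  L  W  L
Position 16 is L, so the second player wins.

Second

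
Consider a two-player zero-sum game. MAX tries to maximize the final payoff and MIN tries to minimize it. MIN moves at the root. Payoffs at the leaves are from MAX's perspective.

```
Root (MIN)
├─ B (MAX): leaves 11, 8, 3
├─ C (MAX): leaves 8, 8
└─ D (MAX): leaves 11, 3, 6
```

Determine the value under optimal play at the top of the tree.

8

B (MAX): max(11, 8, 3) = 11
C (MAX): max(8, 8) = 8
D (MAX): max(11, 3, 6) = 11
Root (MIN): min(11, 8, 11) = 8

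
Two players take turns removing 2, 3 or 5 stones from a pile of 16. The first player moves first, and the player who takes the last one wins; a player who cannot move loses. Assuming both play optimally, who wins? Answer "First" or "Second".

First

i:   0  1  2  3  4  5  6  7  8  9 10 11 12 13 14 15 16
     L  L  W  W  W  W  W  L  L  W  W  W  W  W  L  L  W
Position 16 is W, so the first player wins.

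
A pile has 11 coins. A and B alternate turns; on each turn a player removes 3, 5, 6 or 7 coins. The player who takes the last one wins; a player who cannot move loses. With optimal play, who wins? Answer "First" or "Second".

Mark each pile size as W (mover wins) or L (mover loses):
i:   0  1  2  3  4  5  6  7  8  9 10 11
     L  L  L  W  W  W  W  W  W  W  L  L
Position 11 is L, so the second player wins.

Second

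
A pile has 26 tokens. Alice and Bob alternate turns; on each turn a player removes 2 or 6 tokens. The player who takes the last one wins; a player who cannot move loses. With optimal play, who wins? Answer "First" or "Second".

W/L table (W = player to move can force a win):
i:   0  1  2  3  4  5  6  7  8  9 10 11 12 13 14 15 16 17 18 19 20 21 22 23 24 25 26
     L  L  W  W  L  L  W  W  L  L  W  W  L  L  W  W  L  L  W  W  L  L  W  W  L  L  W
Position 26 is W, so the first player wins.

First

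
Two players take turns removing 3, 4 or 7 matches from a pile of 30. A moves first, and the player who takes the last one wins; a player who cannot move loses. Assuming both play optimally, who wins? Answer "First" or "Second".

Second

W/L table (W = player to move can force a win):
i:   0  1  2  3  4  5  6  7  8  9 10 11 12 13 14 15 16 17 18 19 20 21 22 23 24 25 26 27 28 29 30
     L  L  L  W  W  W  W  W  W  W  L  L  L  W  W  W  W  W  W  W  L  L  L  W  W  W  W  W  W  W  L
Position 30 is L, so the second player wins.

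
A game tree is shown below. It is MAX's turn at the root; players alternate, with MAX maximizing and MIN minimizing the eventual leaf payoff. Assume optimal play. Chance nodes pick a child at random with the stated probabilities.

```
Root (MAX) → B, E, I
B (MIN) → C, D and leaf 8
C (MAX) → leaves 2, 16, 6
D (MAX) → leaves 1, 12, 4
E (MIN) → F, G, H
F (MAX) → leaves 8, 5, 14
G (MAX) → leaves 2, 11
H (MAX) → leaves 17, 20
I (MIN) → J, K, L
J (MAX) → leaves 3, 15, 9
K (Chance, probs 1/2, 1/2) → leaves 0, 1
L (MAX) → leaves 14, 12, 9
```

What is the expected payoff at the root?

C (MAX): max(2, 16, 6) = 16
D (MAX): max(1, 12, 4) = 12
B (MIN): min(16, 12, 8) = 8
F (MAX): max(8, 5, 14) = 14
G (MAX): max(2, 11) = 11
H (MAX): max(17, 20) = 20
E (MIN): min(14, 11, 20) = 11
J (MAX): max(3, 15, 9) = 15
K (Chance): 1/2·0 + 1/2·1 = 0.5
L (MAX): max(14, 12, 9) = 14
I (MIN): min(15, 0.5, 14) = 0.5
Root (MAX): max(8, 11, 0.5) = 11

11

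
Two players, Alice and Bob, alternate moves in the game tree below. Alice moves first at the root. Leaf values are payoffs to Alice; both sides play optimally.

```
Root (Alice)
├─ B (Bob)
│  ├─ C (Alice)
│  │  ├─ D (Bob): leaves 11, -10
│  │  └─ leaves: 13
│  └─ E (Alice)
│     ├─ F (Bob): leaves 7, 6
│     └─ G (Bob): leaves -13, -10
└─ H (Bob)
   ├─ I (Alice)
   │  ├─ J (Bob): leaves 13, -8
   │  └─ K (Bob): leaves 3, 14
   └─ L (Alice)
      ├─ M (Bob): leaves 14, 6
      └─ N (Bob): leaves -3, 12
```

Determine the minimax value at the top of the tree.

6

D (Bob): min(11, -10) = -10
C (Alice): max(-10, 13) = 13
F (Bob): min(7, 6) = 6
G (Bob): min(-13, -10) = -13
E (Alice): max(6, -13) = 6
B (Bob): min(13, 6) = 6
J (Bob): min(13, -8) = -8
K (Bob): min(3, 14) = 3
I (Alice): max(-8, 3) = 3
M (Bob): min(14, 6) = 6
N (Bob): min(-3, 12) = -3
L (Alice): max(6, -3) = 6
H (Bob): min(3, 6) = 3
Root (Alice): max(6, 3) = 6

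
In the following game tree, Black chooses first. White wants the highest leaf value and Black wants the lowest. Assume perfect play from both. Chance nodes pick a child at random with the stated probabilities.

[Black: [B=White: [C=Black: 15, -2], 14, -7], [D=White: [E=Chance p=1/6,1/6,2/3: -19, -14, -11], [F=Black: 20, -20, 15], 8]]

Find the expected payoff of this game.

C (Black): min(15, -2) = -2
B (White): max(-2, 14, -7) = 14
E (Chance): 1/6·-19 + 1/6·-14 + 2/3·-11 = -12.83
F (Black): min(20, -20, 15) = -20
D (White): max(-12.83, -20, 8) = 8
Root (Black): min(14, 8) = 8

8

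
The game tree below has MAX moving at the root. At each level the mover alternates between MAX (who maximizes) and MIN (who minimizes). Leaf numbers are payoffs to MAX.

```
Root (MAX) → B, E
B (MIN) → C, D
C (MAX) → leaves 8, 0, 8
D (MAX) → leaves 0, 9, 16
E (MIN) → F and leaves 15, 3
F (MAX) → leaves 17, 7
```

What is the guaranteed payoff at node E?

3

F: max(17, 7) = 17
E: min(17, 15, 3) = 3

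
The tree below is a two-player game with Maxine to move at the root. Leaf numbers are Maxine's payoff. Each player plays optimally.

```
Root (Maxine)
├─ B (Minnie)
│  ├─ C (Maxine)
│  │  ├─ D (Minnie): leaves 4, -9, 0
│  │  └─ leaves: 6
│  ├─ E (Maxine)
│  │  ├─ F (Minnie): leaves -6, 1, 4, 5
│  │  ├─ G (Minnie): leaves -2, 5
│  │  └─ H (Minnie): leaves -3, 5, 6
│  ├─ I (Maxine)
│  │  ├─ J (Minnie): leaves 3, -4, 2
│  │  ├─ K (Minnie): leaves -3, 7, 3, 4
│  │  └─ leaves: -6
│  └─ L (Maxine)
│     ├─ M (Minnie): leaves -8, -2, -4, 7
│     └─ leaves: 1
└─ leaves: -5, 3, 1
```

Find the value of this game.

3

D (Minnie): min(4, -9, 0) = -9
C (Maxine): max(-9, 6) = 6
F (Minnie): min(-6, 1, 4, 5) = -6
G (Minnie): min(-2, 5) = -2
H (Minnie): min(-3, 5, 6) = -3
E (Maxine): max(-6, -2, -3) = -2
J (Minnie): min(3, -4, 2) = -4
K (Minnie): min(-3, 7, 3, 4) = -3
I (Maxine): max(-4, -3, -6) = -3
M (Minnie): min(-8, -2, -4, 7) = -8
L (Maxine): max(-8, 1) = 1
B (Minnie): min(6, -2, -3, 1) = -3
Root (Maxine): max(-3, -5, 3, 1) = 3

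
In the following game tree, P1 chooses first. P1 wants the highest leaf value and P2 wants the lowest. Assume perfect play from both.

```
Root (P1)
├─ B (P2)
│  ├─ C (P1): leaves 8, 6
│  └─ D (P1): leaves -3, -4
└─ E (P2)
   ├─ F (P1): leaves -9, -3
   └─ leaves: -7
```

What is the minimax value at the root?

C (P1): max(8, 6) = 8
D (P1): max(-3, -4) = -3
B (P2): min(8, -3) = -3
F (P1): max(-9, -3) = -3
E (P2): min(-3, -7) = -7
Root (P1): max(-3, -7) = -3

-3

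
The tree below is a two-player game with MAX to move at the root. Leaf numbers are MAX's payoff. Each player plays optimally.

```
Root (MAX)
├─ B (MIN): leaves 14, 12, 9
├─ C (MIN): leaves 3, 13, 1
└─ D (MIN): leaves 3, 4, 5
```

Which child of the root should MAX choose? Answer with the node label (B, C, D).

B

B (MIN): min(14, 12, 9) = 9
C (MIN): min(3, 13, 1) = 1
D (MIN): min(3, 4, 5) = 3
Root (MAX): max(9, 1, 3) = 9
MAX picks the child with the highest value: B (value 9).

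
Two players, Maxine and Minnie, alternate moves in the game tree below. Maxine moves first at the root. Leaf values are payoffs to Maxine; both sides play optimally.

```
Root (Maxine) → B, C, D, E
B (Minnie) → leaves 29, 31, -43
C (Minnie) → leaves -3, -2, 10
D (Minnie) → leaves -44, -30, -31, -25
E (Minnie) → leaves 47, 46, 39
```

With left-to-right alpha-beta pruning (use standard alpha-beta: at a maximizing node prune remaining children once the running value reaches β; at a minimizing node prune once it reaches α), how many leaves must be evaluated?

10

B [α=-∞,β=+∞]: v=-43
C [α=-43,β=+∞]: v=-3
D [α=-3,β=+∞]: v=-44 after child 1 ≤ α → α-cutoff, skip 3
E [α=-3,β=+∞]: v=39
Root [α=-∞,β=+∞]: v=39
Leaves evaluated: 10 of 13.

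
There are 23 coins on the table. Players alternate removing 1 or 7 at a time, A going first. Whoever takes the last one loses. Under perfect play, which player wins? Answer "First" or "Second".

Second

Positions where the player to move wins (W) vs loses (L):
i:   0  1  2  3  4  5  6  7  8  9 10 11 12 13 14 15 16 17 18 19 20 21 22 23
     W  L  W  L  W  L  W  L  W  L  W  L  W  L  W  L  W  L  W  L  W  L  W  L
Position 23 is L, so the second player wins.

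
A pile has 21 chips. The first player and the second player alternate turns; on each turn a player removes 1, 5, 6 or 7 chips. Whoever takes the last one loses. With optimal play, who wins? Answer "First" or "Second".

Compute winning (W) and losing (L) positions by backward induction:
i:   0  1  2  3  4  5  6  7  8  9 10 11 12 13 14 15 16 17 18 19 20 21
     W  L  W  L  W  L  W  W  W  W  W  W  W  L  W  L  W  L  W  W  W  W
Position 21 is W, so the first player wins.

First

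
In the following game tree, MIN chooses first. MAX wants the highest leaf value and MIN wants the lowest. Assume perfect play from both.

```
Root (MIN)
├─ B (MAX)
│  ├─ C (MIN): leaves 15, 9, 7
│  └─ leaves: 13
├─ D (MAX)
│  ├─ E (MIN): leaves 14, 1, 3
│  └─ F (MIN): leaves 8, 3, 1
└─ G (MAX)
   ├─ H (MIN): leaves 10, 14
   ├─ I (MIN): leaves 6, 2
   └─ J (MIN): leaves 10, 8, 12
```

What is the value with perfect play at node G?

H: min(10, 14) = 10
I: min(6, 2) = 2
J: min(10, 8, 12) = 8
G: max(10, 2, 8) = 10

10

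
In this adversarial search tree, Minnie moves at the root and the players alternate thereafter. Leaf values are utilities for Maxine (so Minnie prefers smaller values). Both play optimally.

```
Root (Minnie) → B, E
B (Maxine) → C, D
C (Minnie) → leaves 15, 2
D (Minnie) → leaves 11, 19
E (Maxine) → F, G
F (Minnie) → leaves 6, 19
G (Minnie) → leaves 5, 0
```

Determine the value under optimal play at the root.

C (Minnie): min(15, 2) = 2
D (Minnie): min(11, 19) = 11
B (Maxine): max(2, 11) = 11
F (Minnie): min(6, 19) = 6
G (Minnie): min(5, 0) = 0
E (Maxine): max(6, 0) = 6
Root (Minnie): min(11, 6) = 6

6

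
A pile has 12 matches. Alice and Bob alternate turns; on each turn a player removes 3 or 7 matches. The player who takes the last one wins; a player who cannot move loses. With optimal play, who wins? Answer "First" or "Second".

Second

Compute winning (W) and losing (L) positions by backward induction:
i:   0  1  2  3  4  5  6  7  8  9 10 11 12
     L  L  L  W  W  W  L  W  W  W  L  L  L
Position 12 is L, so the second player wins.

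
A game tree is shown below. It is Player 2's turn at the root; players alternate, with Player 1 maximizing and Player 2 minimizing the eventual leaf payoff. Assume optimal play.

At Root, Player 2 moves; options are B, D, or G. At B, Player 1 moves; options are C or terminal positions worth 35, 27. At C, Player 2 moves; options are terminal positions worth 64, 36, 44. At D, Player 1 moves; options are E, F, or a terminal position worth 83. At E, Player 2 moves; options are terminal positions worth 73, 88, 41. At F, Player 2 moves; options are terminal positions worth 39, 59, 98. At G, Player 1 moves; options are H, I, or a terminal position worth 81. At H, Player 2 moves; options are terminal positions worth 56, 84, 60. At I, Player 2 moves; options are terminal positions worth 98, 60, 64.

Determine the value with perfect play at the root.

36

C (Player 2): min(64, 36, 44) = 36
B (Player 1): max(36, 35, 27) = 36
E (Player 2): min(73, 88, 41) = 41
F (Player 2): min(39, 59, 98) = 39
D (Player 1): max(41, 39, 83) = 83
H (Player 2): min(56, 84, 60) = 56
I (Player 2): min(98, 60, 64) = 60
G (Player 1): max(56, 60, 81) = 81
Root (Player 2): min(36, 83, 81) = 36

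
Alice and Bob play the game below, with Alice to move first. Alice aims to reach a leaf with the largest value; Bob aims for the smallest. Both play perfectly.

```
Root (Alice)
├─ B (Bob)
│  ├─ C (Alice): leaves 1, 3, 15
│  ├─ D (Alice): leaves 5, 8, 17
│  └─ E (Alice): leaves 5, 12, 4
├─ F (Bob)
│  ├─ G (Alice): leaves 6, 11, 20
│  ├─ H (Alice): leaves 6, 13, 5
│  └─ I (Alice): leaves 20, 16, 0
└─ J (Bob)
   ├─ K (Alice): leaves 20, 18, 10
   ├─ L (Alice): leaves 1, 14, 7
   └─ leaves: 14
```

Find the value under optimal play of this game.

C (Alice): max(1, 3, 15) = 15
D (Alice): max(5, 8, 17) = 17
E (Alice): max(5, 12, 4) = 12
B (Bob): min(15, 17, 12) = 12
G (Alice): max(6, 11, 20) = 20
H (Alice): max(6, 13, 5) = 13
I (Alice): max(20, 16, 0) = 20
F (Bob): min(20, 13, 20) = 13
K (Alice): max(20, 18, 10) = 20
L (Alice): max(1, 14, 7) = 14
J (Bob): min(20, 14, 14) = 14
Root (Alice): max(12, 13, 14) = 14

14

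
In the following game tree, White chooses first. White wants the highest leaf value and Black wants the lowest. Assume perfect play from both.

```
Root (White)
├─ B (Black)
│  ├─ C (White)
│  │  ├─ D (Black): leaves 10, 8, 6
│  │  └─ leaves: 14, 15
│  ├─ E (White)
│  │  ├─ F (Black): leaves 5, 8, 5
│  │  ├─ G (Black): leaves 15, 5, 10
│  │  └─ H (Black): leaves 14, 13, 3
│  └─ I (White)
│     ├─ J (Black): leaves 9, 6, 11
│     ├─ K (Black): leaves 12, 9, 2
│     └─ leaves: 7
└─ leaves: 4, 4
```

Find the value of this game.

D (Black): min(10, 8, 6) = 6
C (White): max(6, 14, 15) = 15
F (Black): min(5, 8, 5) = 5
G (Black): min(15, 5, 10) = 5
H (Black): min(14, 13, 3) = 3
E (White): max(5, 5, 3) = 5
J (Black): min(9, 6, 11) = 6
K (Black): min(12, 9, 2) = 2
I (White): max(6, 2, 7) = 7
B (Black): min(15, 5, 7) = 5
Root (White): max(5, 4, 4) = 5

5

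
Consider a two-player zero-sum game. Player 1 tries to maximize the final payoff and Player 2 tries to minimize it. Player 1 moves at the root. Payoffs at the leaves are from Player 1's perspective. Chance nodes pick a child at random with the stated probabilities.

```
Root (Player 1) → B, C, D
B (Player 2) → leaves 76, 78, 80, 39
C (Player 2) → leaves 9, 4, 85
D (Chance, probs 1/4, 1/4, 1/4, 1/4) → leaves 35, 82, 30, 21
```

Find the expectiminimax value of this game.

42

B (Player 2): min(76, 78, 80, 39) = 39
C (Player 2): min(9, 4, 85) = 4
D (Chance): 1/4·35 + 1/4·82 + 1/4·30 + 1/4·21 = 42
Root (Player 1): max(39, 4, 42) = 42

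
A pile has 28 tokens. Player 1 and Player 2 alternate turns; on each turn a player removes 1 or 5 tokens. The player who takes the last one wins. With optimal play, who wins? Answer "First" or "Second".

Second

Positions where the player to move wins (W) vs loses (L):
i:   0  1  2  3  4  5  6  7  8  9 10 11 12 13 14 15 16 17 18 19 20 21 22 23 24 25 26 27 28
     L  W  L  W  L  W  L  W  L  W  L  W  L  W  L  W  L  W  L  W  L  W  L  W  L  W  L  W  L
Position 28 is L, so the second player wins.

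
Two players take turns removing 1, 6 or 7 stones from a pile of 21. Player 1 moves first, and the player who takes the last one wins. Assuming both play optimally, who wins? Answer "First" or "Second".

i:   0  1  2  3  4  5  6  7  8  9 10 11 12 13 14 15 16 17 18 19 20 21
     L  W  L  W  L  W  W  W  W  W  W  W  L  W  L  W  L  W  W  W  W  W
Position 21 is W, so the first player wins.

First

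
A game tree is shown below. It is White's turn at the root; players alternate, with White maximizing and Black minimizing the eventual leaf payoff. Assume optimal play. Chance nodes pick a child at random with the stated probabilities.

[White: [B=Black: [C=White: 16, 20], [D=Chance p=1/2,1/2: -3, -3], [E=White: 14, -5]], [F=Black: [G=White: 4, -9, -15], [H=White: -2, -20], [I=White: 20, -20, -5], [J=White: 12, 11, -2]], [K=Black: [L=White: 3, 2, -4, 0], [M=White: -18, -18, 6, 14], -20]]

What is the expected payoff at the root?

-2

C (White): max(16, 20) = 20
D (Chance): 1/2·-3 + 1/2·-3 = -3
E (White): max(14, -5) = 14
B (Black): min(20, -3, 14) = -3
G (White): max(4, -9, -15) = 4
H (White): max(-2, -20) = -2
I (White): max(20, -20, -5) = 20
J (White): max(12, 11, -2) = 12
F (Black): min(4, -2, 20, 12) = -2
L (White): max(3, 2, -4, 0) = 3
M (White): max(-18, -18, 6, 14) = 14
K (Black): min(3, 14, -20) = -20
Root (White): max(-3, -2, -20) = -2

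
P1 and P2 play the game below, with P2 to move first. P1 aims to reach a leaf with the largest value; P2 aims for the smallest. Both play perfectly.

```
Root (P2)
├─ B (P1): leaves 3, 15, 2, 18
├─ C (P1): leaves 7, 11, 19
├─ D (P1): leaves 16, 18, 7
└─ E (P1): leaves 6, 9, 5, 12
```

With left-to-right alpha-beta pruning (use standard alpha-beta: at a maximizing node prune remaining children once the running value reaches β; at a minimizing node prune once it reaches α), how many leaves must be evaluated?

13

B [α=-∞,β=+∞]: v=18
C [α=-∞,β=18]: v=19
D [α=-∞,β=18]: v=18 after child 2 ≥ β → β-cutoff, skip 1
E [α=-∞,β=18]: v=12
Root [α=-∞,β=+∞]: v=12
Leaves evaluated: 13 of 14.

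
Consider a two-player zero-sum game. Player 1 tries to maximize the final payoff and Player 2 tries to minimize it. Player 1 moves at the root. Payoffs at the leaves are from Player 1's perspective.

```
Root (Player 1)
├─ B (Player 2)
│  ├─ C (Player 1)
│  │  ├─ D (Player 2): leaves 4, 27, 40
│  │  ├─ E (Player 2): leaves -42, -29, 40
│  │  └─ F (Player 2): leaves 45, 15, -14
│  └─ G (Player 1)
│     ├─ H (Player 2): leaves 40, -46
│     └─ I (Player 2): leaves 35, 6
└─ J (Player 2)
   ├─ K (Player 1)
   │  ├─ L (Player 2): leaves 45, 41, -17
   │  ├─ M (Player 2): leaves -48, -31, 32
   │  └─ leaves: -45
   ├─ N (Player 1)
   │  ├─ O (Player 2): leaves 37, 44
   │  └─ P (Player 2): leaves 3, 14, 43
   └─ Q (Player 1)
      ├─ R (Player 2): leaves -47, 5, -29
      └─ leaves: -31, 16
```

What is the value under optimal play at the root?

4

D (Player 2): min(4, 27, 40) = 4
E (Player 2): min(-42, -29, 40) = -42
F (Player 2): min(45, 15, -14) = -14
C (Player 1): max(4, -42, -14) = 4
H (Player 2): min(40, -46) = -46
I (Player 2): min(35, 6) = 6
G (Player 1): max(-46, 6) = 6
B (Player 2): min(4, 6) = 4
L (Player 2): min(45, 41, -17) = -17
M (Player 2): min(-48, -31, 32) = -48
K (Player 1): max(-17, -48, -45) = -17
O (Player 2): min(37, 44) = 37
P (Player 2): min(3, 14, 43) = 3
N (Player 1): max(37, 3) = 37
R (Player 2): min(-47, 5, -29) = -47
Q (Player 1): max(-47, -31, 16) = 16
J (Player 2): min(-17, 37, 16) = -17
Root (Player 1): max(4, -17) = 4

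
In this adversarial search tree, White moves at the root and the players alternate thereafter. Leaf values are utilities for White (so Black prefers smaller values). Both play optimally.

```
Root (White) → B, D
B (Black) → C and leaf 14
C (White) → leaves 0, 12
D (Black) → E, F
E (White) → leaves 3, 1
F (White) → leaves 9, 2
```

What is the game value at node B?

C: max(0, 12) = 12
B: min(12, 14) = 12

12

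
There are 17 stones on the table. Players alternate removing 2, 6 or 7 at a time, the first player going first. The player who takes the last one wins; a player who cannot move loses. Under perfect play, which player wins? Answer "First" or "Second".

Compute winning (W) and losing (L) positions by backward induction:
i:   0  1  2  3  4  5  6  7  8  9 10 11 12 13 14 15 16 17
     L  L  W  W  L  L  W  W  W  L  W  W  W  L  L  W  W  L
Position 17 is L, so the second player wins.

Second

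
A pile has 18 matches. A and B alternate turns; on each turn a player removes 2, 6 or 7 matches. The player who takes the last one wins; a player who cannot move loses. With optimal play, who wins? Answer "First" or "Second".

Second

i:   0  1  2  3  4  5  6  7  8  9 10 11 12 13 14 15 16 17 18
     L  L  W  W  L  L  W  W  W  L  W  W  W  L  L  W  W  L  L
Position 18 is L, so the second player wins.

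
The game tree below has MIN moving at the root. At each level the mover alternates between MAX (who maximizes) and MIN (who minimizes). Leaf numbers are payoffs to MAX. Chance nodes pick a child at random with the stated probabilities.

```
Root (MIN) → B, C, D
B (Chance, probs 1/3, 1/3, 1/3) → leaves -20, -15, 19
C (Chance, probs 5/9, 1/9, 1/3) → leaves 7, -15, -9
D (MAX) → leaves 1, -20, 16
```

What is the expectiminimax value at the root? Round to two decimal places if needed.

B (Chance): 1/3·-20 + 1/3·-15 + 1/3·19 = -5.33
C (Chance): 5/9·7 + 1/9·-15 + 1/3·-9 = -0.78
D (MAX): max(1, -20, 16) = 16
Root (MIN): min(-5.33, -0.78, 16) = -5.33

-5.33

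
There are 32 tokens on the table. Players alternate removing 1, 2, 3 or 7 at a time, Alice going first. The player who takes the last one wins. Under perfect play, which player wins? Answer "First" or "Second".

Second

Compute winning (W) and losing (L) positions by backward induction:
i:   0  1  2  3  4  5  6  7  8  9 10 11 12 13 14 15 16 17 18 19 20 21 22 23 24 25 26 27 28 29 30 31 32
     L  W  W  W  L  W  W  W  L  W  W  W  L  W  W  W  L  W  W  W  L  W  W  W  L  W  W  W  L  W  W  W  L
Position 32 is L, so the second player wins.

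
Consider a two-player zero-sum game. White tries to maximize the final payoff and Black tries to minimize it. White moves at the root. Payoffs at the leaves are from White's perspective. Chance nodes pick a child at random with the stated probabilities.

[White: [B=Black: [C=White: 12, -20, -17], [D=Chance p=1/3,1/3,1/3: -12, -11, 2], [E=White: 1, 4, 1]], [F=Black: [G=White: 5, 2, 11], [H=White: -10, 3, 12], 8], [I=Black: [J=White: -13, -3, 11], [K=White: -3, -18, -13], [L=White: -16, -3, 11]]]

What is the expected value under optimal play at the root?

C (White): max(12, -20, -17) = 12
D (Chance): 1/3·-12 + 1/3·-11 + 1/3·2 = -7
E (White): max(1, 4, 1) = 4
B (Black): min(12, -7, 4) = -7
G (White): max(5, 2, 11) = 11
H (White): max(-10, 3, 12) = 12
F (Black): min(11, 12, 8) = 8
J (White): max(-13, -3, 11) = 11
K (White): max(-3, -18, -13) = -3
L (White): max(-16, -3, 11) = 11
I (Black): min(11, -3, 11) = -3
Root (White): max(-7, 8, -3) = 8

8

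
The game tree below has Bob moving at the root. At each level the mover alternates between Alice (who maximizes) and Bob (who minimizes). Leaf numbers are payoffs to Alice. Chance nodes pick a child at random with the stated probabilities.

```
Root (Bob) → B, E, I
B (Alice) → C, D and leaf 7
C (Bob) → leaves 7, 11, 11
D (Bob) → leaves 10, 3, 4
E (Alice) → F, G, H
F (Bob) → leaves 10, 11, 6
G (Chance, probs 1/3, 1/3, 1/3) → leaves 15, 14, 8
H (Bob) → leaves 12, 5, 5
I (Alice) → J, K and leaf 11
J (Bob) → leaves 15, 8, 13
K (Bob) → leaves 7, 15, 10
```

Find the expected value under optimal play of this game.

C (Bob): min(7, 11, 11) = 7
D (Bob): min(10, 3, 4) = 3
B (Alice): max(7, 3, 7) = 7
F (Bob): min(10, 11, 6) = 6
G (Chance): 1/3·15 + 1/3·14 + 1/3·8 = 12.33
H (Bob): min(12, 5, 5) = 5
E (Alice): max(6, 12.33, 5) = 12.33
J (Bob): min(15, 8, 13) = 8
K (Bob): min(7, 15, 10) = 7
I (Alice): max(8, 7, 11) = 11
Root (Bob): min(7, 12.33, 11) = 7

7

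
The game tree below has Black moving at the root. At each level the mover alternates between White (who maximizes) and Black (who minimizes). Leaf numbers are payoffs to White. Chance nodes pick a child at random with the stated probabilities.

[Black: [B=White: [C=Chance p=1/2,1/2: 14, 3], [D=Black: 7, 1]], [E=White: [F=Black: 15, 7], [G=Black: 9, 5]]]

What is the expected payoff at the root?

C (Chance): 1/2·14 + 1/2·3 = 8.5
D (Black): min(7, 1) = 1
B (White): max(8.5, 1) = 8.5
F (Black): min(15, 7) = 7
G (Black): min(9, 5) = 5
E (White): max(7, 5) = 7
Root (Black): min(8.5, 7) = 7

7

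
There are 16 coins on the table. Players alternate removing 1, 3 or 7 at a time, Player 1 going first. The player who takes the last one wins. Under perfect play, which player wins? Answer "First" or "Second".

Mark each pile size as W (mover wins) or L (mover loses):
i:   0  1  2  3  4  5  6  7  8  9 10 11 12 13 14 15 16
     L  W  L  W  L  W  L  W  L  W  L  W  L  W  L  W  L
Position 16 is L, so the second player wins.

Second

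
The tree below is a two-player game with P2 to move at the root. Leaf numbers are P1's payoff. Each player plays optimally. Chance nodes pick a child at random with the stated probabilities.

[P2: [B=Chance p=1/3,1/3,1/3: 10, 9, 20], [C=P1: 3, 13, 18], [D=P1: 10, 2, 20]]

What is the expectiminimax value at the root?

B (Chance): 1/3·10 + 1/3·9 + 1/3·20 = 13
C (P1): max(3, 13, 18) = 18
D (P1): max(10, 2, 20) = 20
Root (P2): min(13, 18, 20) = 13

13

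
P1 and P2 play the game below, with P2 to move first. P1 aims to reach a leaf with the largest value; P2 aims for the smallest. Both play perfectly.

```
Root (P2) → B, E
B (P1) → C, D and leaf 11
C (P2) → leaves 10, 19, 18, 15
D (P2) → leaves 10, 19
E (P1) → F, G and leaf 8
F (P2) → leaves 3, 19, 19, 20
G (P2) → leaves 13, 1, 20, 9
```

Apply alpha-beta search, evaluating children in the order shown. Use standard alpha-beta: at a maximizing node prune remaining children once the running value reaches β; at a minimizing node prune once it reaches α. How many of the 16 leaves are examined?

C [α=-∞,β=+∞]: v=10
D [α=10,β=+∞]: v=10 after child 1 ≤ α → α-cutoff, skip 1
B [α=-∞,β=+∞]: v=11
F [α=-∞,β=11]: v=3
G [α=3,β=11]: v=1 after child 2 ≤ α → α-cutoff, skip 2
E [α=-∞,β=11]: v=8
Root [α=-∞,β=+∞]: v=8
Leaves evaluated: 13 of 16.

13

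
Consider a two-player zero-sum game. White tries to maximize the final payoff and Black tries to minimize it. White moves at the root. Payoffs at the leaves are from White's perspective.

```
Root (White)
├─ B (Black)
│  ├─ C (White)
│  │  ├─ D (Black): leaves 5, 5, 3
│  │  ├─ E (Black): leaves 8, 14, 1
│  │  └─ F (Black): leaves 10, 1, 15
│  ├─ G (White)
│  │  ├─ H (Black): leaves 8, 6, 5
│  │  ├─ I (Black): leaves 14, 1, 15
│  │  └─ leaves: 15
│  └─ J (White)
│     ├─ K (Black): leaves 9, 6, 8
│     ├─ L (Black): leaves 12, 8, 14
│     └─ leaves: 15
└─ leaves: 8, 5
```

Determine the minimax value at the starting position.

D (Black): min(5, 5, 3) = 3
E (Black): min(8, 14, 1) = 1
F (Black): min(10, 1, 15) = 1
C (White): max(3, 1, 1) = 3
H (Black): min(8, 6, 5) = 5
I (Black): min(14, 1, 15) = 1
G (White): max(5, 1, 15) = 15
K (Black): min(9, 6, 8) = 6
L (Black): min(12, 8, 14) = 8
J (White): max(6, 8, 15) = 15
B (Black): min(3, 15, 15) = 3
Root (White): max(3, 8, 5) = 8

8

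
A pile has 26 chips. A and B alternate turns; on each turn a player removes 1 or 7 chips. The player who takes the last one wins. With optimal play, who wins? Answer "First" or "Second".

Second

Compute winning (W) and losing (L) positions by backward induction:
i:   0  1  2  3  4  5  6  7  8  9 10 11 12 13 14 15 16 17 18 19 20 21 22 23 24 25 26
     L  W  L  W  L  W  L  W  L  W  L  W  L  W  L  W  L  W  L  W  L  W  L  W  L  W  L
Position 26 is L, so the second player wins.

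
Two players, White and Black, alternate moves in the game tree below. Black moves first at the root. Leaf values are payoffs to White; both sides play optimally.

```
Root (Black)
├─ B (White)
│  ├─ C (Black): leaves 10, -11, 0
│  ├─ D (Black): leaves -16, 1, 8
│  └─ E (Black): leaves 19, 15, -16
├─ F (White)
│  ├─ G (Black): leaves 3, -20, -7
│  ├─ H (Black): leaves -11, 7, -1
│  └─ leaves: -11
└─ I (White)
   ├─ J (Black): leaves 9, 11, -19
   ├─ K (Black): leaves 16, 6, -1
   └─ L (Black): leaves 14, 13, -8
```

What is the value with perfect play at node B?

-11

C: min(10, -11, 0) = -11
D: min(-16, 1, 8) = -16
E: min(19, 15, -16) = -16
B: max(-11, -16, -16) = -11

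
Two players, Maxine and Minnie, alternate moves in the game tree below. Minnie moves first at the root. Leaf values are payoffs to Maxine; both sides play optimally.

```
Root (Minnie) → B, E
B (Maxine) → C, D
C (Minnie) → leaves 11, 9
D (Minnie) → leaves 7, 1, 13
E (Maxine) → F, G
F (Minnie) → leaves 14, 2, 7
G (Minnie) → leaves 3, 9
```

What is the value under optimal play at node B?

C: min(11, 9) = 9
D: min(7, 1, 13) = 1
B: max(9, 1) = 9

9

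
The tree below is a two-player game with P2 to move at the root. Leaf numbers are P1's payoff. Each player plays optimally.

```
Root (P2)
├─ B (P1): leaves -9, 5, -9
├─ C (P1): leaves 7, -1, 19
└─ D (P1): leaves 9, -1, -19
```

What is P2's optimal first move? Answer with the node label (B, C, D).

B

B (P1): max(-9, 5, -9) = 5
C (P1): max(7, -1, 19) = 19
D (P1): max(9, -1, -19) = 9
Root (P2): min(5, 19, 9) = 5
P2 picks the child with the lowest value: B (value 5).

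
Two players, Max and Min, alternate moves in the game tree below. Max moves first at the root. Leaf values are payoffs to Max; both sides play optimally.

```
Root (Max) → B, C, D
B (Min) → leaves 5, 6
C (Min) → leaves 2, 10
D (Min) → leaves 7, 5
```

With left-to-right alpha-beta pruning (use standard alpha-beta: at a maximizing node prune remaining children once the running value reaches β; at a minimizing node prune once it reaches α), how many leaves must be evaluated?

5

B [α=-∞,β=+∞]: v=5
C [α=5,β=+∞]: v=2 after child 1 ≤ α → α-cutoff, skip 1
D [α=5,β=+∞]: v=5
Root [α=-∞,β=+∞]: v=5
Leaves evaluated: 5 of 6.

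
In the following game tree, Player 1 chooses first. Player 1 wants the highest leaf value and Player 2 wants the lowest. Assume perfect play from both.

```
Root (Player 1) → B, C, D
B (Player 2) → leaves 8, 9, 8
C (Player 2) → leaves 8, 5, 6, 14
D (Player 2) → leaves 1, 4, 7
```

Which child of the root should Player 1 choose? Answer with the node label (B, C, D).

B

B (Player 2): min(8, 9, 8) = 8
C (Player 2): min(8, 5, 6, 14) = 5
D (Player 2): min(1, 4, 7) = 1
Root (Player 1): max(8, 5, 1) = 8
Player 1 picks the child with the highest value: B (value 8).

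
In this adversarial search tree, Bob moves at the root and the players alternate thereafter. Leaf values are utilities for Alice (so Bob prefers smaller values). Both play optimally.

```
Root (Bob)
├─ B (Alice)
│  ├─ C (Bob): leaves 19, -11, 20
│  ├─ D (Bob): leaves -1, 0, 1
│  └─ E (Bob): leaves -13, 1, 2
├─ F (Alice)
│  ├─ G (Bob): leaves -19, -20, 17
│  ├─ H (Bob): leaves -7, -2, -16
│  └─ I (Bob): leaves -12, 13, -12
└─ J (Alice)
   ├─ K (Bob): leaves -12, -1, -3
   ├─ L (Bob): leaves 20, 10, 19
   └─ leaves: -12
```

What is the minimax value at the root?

C (Bob): min(19, -11, 20) = -11
D (Bob): min(-1, 0, 1) = -1
E (Bob): min(-13, 1, 2) = -13
B (Alice): max(-11, -1, -13) = -1
G (Bob): min(-19, -20, 17) = -20
H (Bob): min(-7, -2, -16) = -16
I (Bob): min(-12, 13, -12) = -12
F (Alice): max(-20, -16, -12) = -12
K (Bob): min(-12, -1, -3) = -12
L (Bob): min(20, 10, 19) = 10
J (Alice): max(-12, 10, -12) = 10
Root (Bob): min(-1, -12, 10) = -12

-12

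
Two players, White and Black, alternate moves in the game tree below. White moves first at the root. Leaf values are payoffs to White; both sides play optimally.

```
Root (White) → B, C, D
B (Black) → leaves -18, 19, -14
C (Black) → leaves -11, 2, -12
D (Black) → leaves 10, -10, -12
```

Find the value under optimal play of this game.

-12

B (Black): min(-18, 19, -14) = -18
C (Black): min(-11, 2, -12) = -12
D (Black): min(10, -10, -12) = -12
Root (White): max(-18, -12, -12) = -12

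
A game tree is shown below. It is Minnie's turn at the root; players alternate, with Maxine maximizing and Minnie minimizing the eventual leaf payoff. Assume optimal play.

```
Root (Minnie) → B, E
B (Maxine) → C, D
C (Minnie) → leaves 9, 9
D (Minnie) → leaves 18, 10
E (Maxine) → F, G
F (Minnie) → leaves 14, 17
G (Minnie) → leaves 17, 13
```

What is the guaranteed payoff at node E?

14

F: min(14, 17) = 14
G: min(17, 13) = 13
E: max(14, 13) = 14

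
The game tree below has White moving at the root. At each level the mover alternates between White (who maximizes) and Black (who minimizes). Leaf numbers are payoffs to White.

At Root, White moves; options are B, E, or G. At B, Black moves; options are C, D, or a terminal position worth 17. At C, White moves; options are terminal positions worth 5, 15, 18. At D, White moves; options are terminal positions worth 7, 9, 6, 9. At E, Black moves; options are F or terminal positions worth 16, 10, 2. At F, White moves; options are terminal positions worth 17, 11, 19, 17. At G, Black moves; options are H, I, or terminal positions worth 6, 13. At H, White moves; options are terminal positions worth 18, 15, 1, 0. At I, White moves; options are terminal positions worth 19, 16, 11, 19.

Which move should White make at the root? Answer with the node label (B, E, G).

B

C (White): max(5, 15, 18) = 18
D (White): max(7, 9, 6, 9) = 9
B (Black): min(18, 9, 17) = 9
F (White): max(17, 11, 19, 17) = 19
E (Black): min(19, 16, 10, 2) = 2
H (White): max(18, 15, 1, 0) = 18
I (White): max(19, 16, 11, 19) = 19
G (Black): min(18, 19, 6, 13) = 6
Root (White): max(9, 2, 6) = 9
White picks the child with the highest value: B (value 9).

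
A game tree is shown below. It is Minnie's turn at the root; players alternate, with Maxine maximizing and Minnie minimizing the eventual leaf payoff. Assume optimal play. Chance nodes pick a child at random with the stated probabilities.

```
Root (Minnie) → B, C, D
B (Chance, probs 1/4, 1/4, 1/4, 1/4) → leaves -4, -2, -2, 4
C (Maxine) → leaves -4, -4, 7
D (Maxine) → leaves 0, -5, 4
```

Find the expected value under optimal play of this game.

-1

B (Chance): 1/4·-4 + 1/4·-2 + 1/4·-2 + 1/4·4 = -1
C (Maxine): max(-4, -4, 7) = 7
D (Maxine): max(0, -5, 4) = 4
Root (Minnie): min(-1, 7, 4) = -1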